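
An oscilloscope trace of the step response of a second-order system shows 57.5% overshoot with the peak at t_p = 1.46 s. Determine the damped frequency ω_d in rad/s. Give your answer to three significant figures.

t_p = π/ω_d, so ω_d = π/1.46 = 2.15 rad/s.

ω_d ≈ 2.15 rad/s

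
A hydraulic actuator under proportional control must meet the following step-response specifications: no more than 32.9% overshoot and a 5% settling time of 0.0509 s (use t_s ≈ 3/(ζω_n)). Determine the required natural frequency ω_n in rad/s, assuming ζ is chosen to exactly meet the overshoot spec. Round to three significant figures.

From %OS = 100·exp(−πζ/√(1−ζ²)), invert to get ζ = −ln(OS)/√(π² + ln²(OS)) with OS = 0.329.
−ln 0.329 = 1.112, so ζ = 1.112/√(π² + 1.236) = 0.334.
Then ω_n = 3/(ζ t_s) = 3/(0.334 × 0.0509) = 177 rad/s.

ω_n ≈ 177 rad/s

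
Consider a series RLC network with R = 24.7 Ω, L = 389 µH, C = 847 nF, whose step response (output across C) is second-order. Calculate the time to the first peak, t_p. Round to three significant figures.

For a series RLC circuit (capacitor voltage as output), ω_n = 1/√(LC) = 1/√(389 µH · 847 nF) = 55100 rad/s.
ζ = (R/2)·√(C/L) = (24.7/2)·√(847 nF/389 µH) = 0.576.
ω_d = 55100·√(1 − 0.576²) = 45000 rad/s. t_p = π/ω_d = 0.0000698 s.

t_p ≈ 0.0000698 s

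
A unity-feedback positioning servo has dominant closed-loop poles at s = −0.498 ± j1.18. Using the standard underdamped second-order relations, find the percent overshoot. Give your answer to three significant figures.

%OS ≈ 26.6%

The poles are at −σ ± jω_d with σ = 0.498 and ω_d = 1.18, so ω_n = √(σ²+ω_d²) = 1.28 rad/s and ζ = σ/ω_n = 0.389.
Overshoot: exp(−π·0.389/√(1−0.389²)) = 0.266, i.e. 26.6%.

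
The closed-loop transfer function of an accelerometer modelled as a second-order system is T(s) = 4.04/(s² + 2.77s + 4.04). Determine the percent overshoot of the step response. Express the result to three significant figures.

%OS ≈ 5.04%

Comparing the denominator to s² + 2ζω_n s + ω_n²: ω_n = √4.04 = 2.01 rad/s, and 2ζω_n = 2.77 so ζ = 2.77/(2·2.01) = 0.689.
Overshoot: exp(−π·0.689/√(1−0.689²)) = 0.0504, i.e. 5.04%.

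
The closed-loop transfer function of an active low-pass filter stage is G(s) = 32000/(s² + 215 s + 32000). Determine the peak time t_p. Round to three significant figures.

t_p ≈ 0.0220 s

ω_n = √32000 = 179 rad/s; ζ = 215/(2·179) = 0.601.
ω_d = 179·√(1 − 0.601²) = 143 rad/s. Then t_p = π/ω_d = 0.0220 s.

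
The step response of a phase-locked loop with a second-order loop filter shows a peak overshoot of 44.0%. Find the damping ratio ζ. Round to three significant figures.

ζ ≈ 0.253

From %OS = 100·exp(−πζ/√(1−ζ²)), invert to get ζ = −ln(OS)/√(π² + ln²(OS)) with OS = 0.440.
−ln 0.440 = 0.8210, so ζ = 0.8210/√(π² + 0.6740) = 0.253.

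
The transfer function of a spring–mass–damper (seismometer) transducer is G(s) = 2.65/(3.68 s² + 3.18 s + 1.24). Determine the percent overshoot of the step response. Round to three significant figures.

Dividing through by 3.68: denominator becomes s² + 0.8641 s + 0.3370.
So ω_n = √0.3370 = 0.580 rad/s and ζ = 0.8641/(2·0.580) = 0.744.
%OS = 100 e^{−πζ/√(1−ζ²)} with ζ = 0.744 gives 3.02%.

%OS ≈ 3.02%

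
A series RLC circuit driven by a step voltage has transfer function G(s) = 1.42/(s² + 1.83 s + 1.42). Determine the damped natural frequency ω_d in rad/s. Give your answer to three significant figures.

ω_d ≈ 0.763 rad/s

Comparing the denominator to s² + 2ζω_n s + ω_n²: ω_n = √1.42 = 1.19 rad/s, and 2ζω_n = 1.83 so ζ = 1.83/(2·1.19) = 0.768.
The damped frequency ω_d = ω_n√(1−ζ²) = 0.763 rad/s.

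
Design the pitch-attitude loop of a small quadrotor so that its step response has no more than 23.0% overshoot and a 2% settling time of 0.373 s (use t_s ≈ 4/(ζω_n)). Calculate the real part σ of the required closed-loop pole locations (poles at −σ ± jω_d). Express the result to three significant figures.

The settling-time spec alone fixes σ = ζω_n = 4/t_s = 4/0.373 = 10.7.
(Overshoot then fixes ζ = 0.424 and hence ω_d = σ·√(1−ζ²)/ζ = 22.9 rad/s.)

σ ≈ 10.7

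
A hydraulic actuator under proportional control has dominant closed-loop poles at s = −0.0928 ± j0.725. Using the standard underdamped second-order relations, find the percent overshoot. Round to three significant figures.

With σ = 0.0928, ω_d = 0.725: ω_n = √(σ²+ω_d²) = 0.731 rad/s, ζ = σ/ω_n = 0.127.
%OS = 100 e^{−πζ/√(1−ζ²)} with ζ = 0.127 gives 66.9%.

%OS ≈ 66.9%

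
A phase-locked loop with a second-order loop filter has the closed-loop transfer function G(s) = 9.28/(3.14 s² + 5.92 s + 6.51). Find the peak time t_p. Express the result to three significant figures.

Dividing through by 3.14: denominator becomes s² + 1.885 s + 2.073.
So ω_n = √2.073 = 1.44 rad/s and ζ = 1.885/(2·1.44) = 0.655.
ω_d = ω_n√(1−ζ²) = 1.09 rad/s. t_p = π/ω_d = 2.89 s.

t_p ≈ 2.89 s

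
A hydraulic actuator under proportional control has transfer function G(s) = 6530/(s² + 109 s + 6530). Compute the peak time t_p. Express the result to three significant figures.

t_p ≈ 0.0527 s

Comparing the denominator to s² + 2ζω_n s + ω_n²: ω_n = √6530 = 80.8 rad/s, and 2ζω_n = 109 so ζ = 109/(2·80.8) = 0.674.
ω_d = 80.8·√(1 − 0.674²) = 59.7 rad/s. Then t_p = π/ω_d = 0.0527 s.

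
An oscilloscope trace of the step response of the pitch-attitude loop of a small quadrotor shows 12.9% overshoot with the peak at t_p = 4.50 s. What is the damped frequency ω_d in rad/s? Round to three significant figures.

ω_d ≈ 0.698 rad/s

t_p = π/ω_d, so ω_d = π/4.50 = 0.698 rad/s.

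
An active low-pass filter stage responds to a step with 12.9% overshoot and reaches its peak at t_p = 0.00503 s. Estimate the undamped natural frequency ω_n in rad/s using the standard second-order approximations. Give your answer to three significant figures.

ω_n ≈ 746 rad/s

ζ from %OS: ζ = |ln 0.129|/√(π²+ln²0.129) = 0.546.
t_p = π/ω_d ⇒ ω_d = 625 rad/s; then ω_n = ω_d/√(1−ζ²) = 746 rad/s.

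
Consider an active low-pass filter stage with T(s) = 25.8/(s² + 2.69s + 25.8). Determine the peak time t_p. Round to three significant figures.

Matching coefficients with s² + 2ζω_n s + ω_n² gives ω_n² = 25.8 ⇒ ω_n = 5.08 rad/s, and ζ = 2.69/(2ω_n) = 0.265.
The damped frequency ω_d = ω_n√(1−ζ²) = 4.90 rad/s. Then t_p = π/ω_d = 0.641 s.

t_p ≈ 0.641 s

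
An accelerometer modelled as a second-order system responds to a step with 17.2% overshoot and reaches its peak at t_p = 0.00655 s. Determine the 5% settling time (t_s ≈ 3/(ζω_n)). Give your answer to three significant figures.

The overshoot fixes ζ = −ln(OS)/√(π²+ln²(OS)) = 0.489.
From t_p = π/ω_d, ω_d = π/0.00655 = 480 rad/s, so ω_n = ω_d/√(1−ζ²) = 550 rad/s.
t_s ≈ 3/(ζω_n) = 3/(0.489·550) = 0.0112 s.

t_s ≈ 0.0112 s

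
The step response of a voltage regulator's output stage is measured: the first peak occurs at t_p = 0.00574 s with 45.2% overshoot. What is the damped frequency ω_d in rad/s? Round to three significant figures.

t_p = π/ω_d, so ω_d = π/0.00574 = 547 rad/s.

ω_d ≈ 547 rad/s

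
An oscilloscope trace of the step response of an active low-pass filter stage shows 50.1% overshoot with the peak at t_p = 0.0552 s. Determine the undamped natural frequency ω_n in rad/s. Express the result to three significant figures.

The overshoot fixes ζ = −ln(OS)/√(π²+ln²(OS)) = 0.215.
t_p = π/ω_d ⇒ ω_d = 56.9 rad/s; then ω_n = ω_d/√(1−ζ²) = 58.3 rad/s.

ω_n ≈ 58.3 rad/s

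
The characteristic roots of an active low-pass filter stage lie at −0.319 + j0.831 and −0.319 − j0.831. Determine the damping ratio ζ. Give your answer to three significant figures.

The poles are at −σ ± jω_d with σ = 0.319 and ω_d = 0.831, so ω_n = √(σ²+ω_d²) = 0.890 rad/s and ζ = σ/ω_n = 0.358.

ζ ≈ 0.358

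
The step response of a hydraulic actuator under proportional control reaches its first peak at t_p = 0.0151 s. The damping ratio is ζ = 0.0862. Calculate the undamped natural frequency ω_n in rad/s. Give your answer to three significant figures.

Peak time t_p = π/ω_d, so ω_d = π/t_p = π/0.0151 = 208 rad/s.
ω_n = ω_d/√(1−ζ²) = 208/√0.993 = 209 rad/s.

ω_n ≈ 209 rad/s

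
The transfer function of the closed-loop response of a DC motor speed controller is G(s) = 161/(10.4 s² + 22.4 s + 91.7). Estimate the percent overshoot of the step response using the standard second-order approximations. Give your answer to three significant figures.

%OS ≈ 29.4%

Dividing through by 10.4: denominator becomes s² + 2.154 s + 8.817.
So ω_n = √8.817 = 2.97 rad/s and ζ = 2.154/(2·2.97) = 0.363.
Overshoot: exp(−π·0.363/√(1−0.363²)) = 0.294, i.e. 29.4%.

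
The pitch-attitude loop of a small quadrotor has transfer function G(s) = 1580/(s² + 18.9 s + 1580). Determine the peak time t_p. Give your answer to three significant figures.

t_p ≈ 0.0814 s

ω_n = √1580 = 39.7 rad/s; ζ = 18.9/(2·39.7) = 0.238.
ω_d = ω_n√(1−ζ²) = 38.6 rad/s. Then t_p = π/ω_d = 0.0814 s.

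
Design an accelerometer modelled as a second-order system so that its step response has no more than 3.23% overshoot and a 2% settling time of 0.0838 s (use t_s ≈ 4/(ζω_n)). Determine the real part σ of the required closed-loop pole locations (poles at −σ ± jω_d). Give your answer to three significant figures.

σ ≈ 47.7

The settling-time spec alone fixes σ = ζω_n = 4/t_s = 4/0.0838 = 47.7.
(Overshoot then fixes ζ = 0.738 and hence ω_d = σ·√(1−ζ²)/ζ = 43.7 rad/s.)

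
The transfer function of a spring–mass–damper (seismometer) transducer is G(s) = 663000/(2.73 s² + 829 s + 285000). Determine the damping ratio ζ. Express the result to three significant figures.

Dividing through by 2.73: denominator becomes s² + 303.7 s + 104400.
So ω_n = √104400 = 323 rad/s and ζ = 303.7/(2·323) = 0.470.

ζ ≈ 0.470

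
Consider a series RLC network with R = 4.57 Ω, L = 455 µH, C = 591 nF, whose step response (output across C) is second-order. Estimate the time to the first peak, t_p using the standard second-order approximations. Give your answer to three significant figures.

For a series RLC circuit (capacitor voltage as output), ω_n = 1/√(LC) = 1/√(455 µH · 591 nF) = 61000 rad/s.
ζ = (R/2)·√(C/L) = (4.57/2)·√(591 nF/455 µH) = 0.0824.
The damped frequency ω_d = ω_n√(1−ζ²) = 60800 rad/s. t_p = π/ω_d = 0.0000517 s.

t_p ≈ 0.0000517 s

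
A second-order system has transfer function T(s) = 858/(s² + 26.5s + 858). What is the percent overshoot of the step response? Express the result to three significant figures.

%OS ≈ 20.3%

Comparing the denominator to s² + 2ζω_n s + ω_n²: ω_n = √858 = 29.3 rad/s, and 2ζω_n = 26.5 so ζ = 26.5/(2·29.3) = 0.452.
Overshoot: exp(−π·0.452/√(1−0.452²)) = 0.203, i.e. 20.3%.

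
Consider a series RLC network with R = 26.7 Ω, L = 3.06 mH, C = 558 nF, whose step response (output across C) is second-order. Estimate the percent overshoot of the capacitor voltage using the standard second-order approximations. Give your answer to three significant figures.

%OS ≈ 56.2%

For a series RLC circuit (capacitor voltage as output), ω_n = 1/√(LC) = 1/√(3.06 mH · 558 nF) = 24200 rad/s.
ζ = (R/2)·√(C/L) = (26.7/2)·√(558 nF/3.06 mH) = 0.180.
%OS = 100·exp(−πζ/√(1−ζ²)) = 56.2%.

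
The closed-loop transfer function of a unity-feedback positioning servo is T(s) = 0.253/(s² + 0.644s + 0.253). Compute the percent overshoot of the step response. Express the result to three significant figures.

ω_n = √0.253 = 0.503 rad/s; ζ = 0.644/(2·0.503) = 0.640.
%OS = 100·exp(−πζ/√(1−ζ²)) = 7.30%.

%OS ≈ 7.30%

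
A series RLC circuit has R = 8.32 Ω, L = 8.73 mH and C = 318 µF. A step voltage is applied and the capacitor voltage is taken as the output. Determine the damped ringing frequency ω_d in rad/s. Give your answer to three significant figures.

ω_d ≈ 365 rad/s

For a series RLC circuit (capacitor voltage as output), ω_n = 1/√(LC) = 1/√(8.73 mH · 318 µF) = 600 rad/s.
ζ = (R/2)·√(C/L) = (8.32/2)·√(318 µF/8.73 mH) = 0.794.
The damped frequency ω_d = ω_n√(1−ζ²) = 365 rad/s.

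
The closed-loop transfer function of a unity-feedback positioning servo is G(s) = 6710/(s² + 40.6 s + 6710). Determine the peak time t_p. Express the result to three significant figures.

Comparing the denominator to s² + 2ζω_n s + ω_n²: ω_n = √6710 = 81.9 rad/s, and 2ζω_n = 40.6 so ζ = 40.6/(2·81.9) = 0.248.
ω_d = ω_n√(1−ζ²) = 79.4 rad/s. Then t_p = π/ω_d = 0.0396 s.

t_p ≈ 0.0396 s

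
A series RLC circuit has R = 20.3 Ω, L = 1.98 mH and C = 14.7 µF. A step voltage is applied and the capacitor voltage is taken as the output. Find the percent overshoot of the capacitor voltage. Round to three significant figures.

%OS ≈ 0.346%

For a series RLC circuit (capacitor voltage as output), ω_n = 1/√(LC) = 1/√(1.98 mH · 14.7 µF) = 5860 rad/s.
ζ = (R/2)·√(C/L) = (20.3/2)·√(14.7 µF/1.98 mH) = 0.875.
%OS = 100 e^{−πζ/√(1−ζ²)} with ζ = 0.875 gives 0.346%.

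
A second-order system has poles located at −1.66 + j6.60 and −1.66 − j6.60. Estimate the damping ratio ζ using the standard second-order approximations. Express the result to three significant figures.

The poles are at −σ ± jω_d with σ = 1.66 and ω_d = 6.60, so ω_n = √(σ²+ω_d²) = 6.81 rad/s and ζ = σ/ω_n = 0.244.

ζ ≈ 0.244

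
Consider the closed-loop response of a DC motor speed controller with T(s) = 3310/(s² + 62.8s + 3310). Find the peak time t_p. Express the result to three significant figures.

t_p ≈ 0.0652 s

Comparing the denominator to s² + 2ζω_n s + ω_n²: ω_n = √3310 = 57.5 rad/s, and 2ζω_n = 62.8 so ζ = 62.8/(2·57.5) = 0.546.
The damped frequency ω_d = ω_n√(1−ζ²) = 48.2 rad/s. Then t_p = π/ω_d = 0.0652 s.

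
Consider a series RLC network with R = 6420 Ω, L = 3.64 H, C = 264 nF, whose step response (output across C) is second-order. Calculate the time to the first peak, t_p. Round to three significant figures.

t_p ≈ 0.00613 s

For a series RLC circuit (capacitor voltage as output), ω_n = 1/√(LC) = 1/√(3.64 H · 264 nF) = 1020 rad/s.
ζ = (R/2)·√(C/L) = (6420/2)·√(264 nF/3.64 H) = 0.864.
ω_d = 1020·√(1 − 0.864²) = 513 rad/s. t_p = π/ω_d = 0.00613 s.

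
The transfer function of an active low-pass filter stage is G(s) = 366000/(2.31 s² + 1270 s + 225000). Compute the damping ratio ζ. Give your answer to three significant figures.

ζ ≈ 0.881

Dividing through by 2.31: denominator becomes s² + 549.8 s + 97400.
So ω_n = √97400 = 312 rad/s and ζ = 549.8/(2·312) = 0.881.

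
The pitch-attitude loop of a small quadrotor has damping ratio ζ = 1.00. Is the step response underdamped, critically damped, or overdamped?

Since ζ = 1, the system is critically damped.

critically damped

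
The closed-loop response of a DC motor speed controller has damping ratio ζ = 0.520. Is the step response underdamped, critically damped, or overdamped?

Since ζ = 0.520 < 1, the system is underdamped.

underdamped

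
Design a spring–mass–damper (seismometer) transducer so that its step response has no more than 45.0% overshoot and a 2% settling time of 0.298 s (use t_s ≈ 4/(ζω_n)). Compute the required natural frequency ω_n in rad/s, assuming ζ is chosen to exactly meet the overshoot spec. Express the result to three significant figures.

ω_n ≈ 54.5 rad/s

Inverting the overshoot relation: ζ = |ln 0.450|/√(π² + ln²0.450) = 0.246.
Then ω_n = 4/(ζ t_s) = 4/(0.246 × 0.298) = 54.5 rad/s.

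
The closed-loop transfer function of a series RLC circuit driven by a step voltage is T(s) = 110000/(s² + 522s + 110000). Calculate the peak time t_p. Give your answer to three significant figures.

ω_n = √110000 = 332 rad/s; ζ = 522/(2·332) = 0.787.
ω_d = 332·√(1 − 0.787²) = 205 rad/s. Then t_p = π/ω_d = 0.0154 s.

t_p ≈ 0.0154 s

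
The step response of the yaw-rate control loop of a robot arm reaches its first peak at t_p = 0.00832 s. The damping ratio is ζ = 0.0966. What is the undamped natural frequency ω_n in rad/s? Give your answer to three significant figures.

Peak time t_p = π/ω_d, so ω_d = π/t_p = π/0.00832 = 378 rad/s.
ω_n = ω_d/√(1−ζ²) = 378/√0.991 = 379 rad/s.

ω_n ≈ 379 rad/s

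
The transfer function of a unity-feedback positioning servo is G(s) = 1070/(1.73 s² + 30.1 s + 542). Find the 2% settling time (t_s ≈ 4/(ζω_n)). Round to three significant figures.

Dividing through by 1.73: denominator becomes s² + 17.40 s + 313.3.
So ω_n = √313.3 = 17.7 rad/s and ζ = 17.40/(2·17.7) = 0.491.
t_s ≈ 4/(ζω_n) = 0.460 s.

t_s ≈ 0.460 s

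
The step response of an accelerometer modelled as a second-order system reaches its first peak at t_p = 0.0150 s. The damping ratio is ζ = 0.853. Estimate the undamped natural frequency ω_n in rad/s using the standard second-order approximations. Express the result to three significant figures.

Peak time t_p = π/ω_d, so ω_d = π/t_p = π/0.0150 = 209 rad/s.
ω_n = ω_d/√(1−ζ²) = 209/√0.272 = 401 rad/s.

ω_n ≈ 401 rad/s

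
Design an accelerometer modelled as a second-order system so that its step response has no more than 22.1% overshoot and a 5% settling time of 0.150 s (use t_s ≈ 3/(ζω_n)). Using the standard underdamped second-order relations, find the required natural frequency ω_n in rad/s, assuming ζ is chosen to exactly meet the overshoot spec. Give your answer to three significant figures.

Inverting the overshoot relation: ζ = |ln 0.221|/√(π² + ln²0.221) = 0.433.
Then ω_n = 3/(ζ t_s) = 3/(0.433 × 0.150) = 46.2 rad/s.

ω_n ≈ 46.2 rad/s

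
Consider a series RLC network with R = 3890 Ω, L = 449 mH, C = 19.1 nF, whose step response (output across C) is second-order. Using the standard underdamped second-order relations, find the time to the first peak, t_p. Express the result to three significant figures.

t_p ≈ 0.000318 s

For a series RLC circuit (capacitor voltage as output), ω_n = 1/√(LC) = 1/√(449 mH · 19.1 nF) = 10800 rad/s.
ζ = (R/2)·√(C/L) = (3890/2)·√(19.1 nF/449 mH) = 0.401.
ω_d = ω_n√(1−ζ²) = 9890 rad/s. t_p = π/ω_d = 0.000318 s.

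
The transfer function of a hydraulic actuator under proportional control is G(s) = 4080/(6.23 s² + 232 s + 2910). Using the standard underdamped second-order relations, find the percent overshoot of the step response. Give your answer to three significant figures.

%OS ≈ 0.484%

Dividing through by 6.23: denominator becomes s² + 37.24 s + 467.1.
So ω_n = √467.1 = 21.6 rad/s and ζ = 37.24/(2·21.6) = 0.862.
%OS = 100·exp(−πζ/√(1−ζ²)) = 0.484%.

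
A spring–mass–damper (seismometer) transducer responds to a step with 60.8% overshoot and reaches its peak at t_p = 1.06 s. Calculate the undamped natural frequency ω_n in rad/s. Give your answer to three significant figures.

ω_n ≈ 3.00 rad/s

From the overshoot, ζ = −ln(OS)/√(π²+ln²(OS)) = 0.156.
t_p = π/ω_d ⇒ ω_d = 2.96 rad/s; then ω_n = ω_d/√(1−ζ²) = 3.00 rad/s.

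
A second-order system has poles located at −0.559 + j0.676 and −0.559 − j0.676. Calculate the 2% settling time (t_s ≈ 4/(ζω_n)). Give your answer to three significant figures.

For poles at −σ ± jω_d, ζω_n = σ = 0.559, so t_s ≈ 4/σ = 7.16 s.

t_s ≈ 7.16 s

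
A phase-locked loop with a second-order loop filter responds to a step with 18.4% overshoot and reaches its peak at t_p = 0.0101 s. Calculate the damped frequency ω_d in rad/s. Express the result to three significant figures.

ω_d ≈ 311 rad/s

t_p = π/ω_d, so ω_d = π/0.0101 = 311 rad/s.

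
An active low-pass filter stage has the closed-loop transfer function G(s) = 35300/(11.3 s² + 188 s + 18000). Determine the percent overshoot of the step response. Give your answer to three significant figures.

%OS ≈ 51.2%

Dividing through by 11.3: denominator becomes s² + 16.64 s + 1593.
So ω_n = √1593 = 39.9 rad/s and ζ = 16.64/(2·39.9) = 0.208.
Overshoot: exp(−π·0.208/√(1−0.208²)) = 0.512, i.e. 51.2%.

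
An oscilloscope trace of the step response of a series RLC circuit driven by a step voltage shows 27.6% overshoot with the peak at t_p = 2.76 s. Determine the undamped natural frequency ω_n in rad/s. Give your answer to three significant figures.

ω_n ≈ 1.23 rad/s

ζ from %OS: ζ = |ln 0.276|/√(π²+ln²0.276) = 0.379.
t_p = π/ω_d ⇒ ω_d = 1.14 rad/s; then ω_n = ω_d/√(1−ζ²) = 1.23 rad/s.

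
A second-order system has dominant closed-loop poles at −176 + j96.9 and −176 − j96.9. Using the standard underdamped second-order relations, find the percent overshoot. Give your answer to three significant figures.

%OS ≈ 0.333%

|pole| = ω_n = √(176² + 96.9²) = 201 rad/s; ζ = cos θ = σ/ω_n = 0.876.
Overshoot: exp(−π·0.876/√(1−0.876²)) = 0.00333, i.e. 0.333%.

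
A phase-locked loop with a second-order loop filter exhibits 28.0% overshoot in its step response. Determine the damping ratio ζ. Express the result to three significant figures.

ζ ≈ 0.376

Inverting the overshoot relation: ζ = |ln 0.280|/√(π² + ln²0.280) = 0.376.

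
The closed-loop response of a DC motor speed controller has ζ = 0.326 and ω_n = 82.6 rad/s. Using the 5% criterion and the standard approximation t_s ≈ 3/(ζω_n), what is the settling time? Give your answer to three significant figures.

t_s ≈ 3/(ζω_n) = 3/(0.326 × 82.6) = 0.111 s.

t_s ≈ 0.111 s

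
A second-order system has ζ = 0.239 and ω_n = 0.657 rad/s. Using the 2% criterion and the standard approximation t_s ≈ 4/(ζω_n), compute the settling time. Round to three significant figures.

t_s ≈ 25.5 s

t_s ≈ 4/(ζω_n) = 4/(0.239 × 0.657) = 25.5 s.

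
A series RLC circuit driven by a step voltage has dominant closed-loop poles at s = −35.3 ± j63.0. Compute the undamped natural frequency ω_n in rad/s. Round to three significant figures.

ω_n ≈ 72.2 rad/s

|pole| = ω_n = √(35.3² + 63.0²) = 72.2 rad/s; ζ = cos θ = σ/ω_n = 0.489.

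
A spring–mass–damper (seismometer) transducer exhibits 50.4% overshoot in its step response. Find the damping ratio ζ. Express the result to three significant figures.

Inverting the overshoot relation: ζ = |ln 0.504|/√(π² + ln²0.504) = 0.213.

ζ ≈ 0.213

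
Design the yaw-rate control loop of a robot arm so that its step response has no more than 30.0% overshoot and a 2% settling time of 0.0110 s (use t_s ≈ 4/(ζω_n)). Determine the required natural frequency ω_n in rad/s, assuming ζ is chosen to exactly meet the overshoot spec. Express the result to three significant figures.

ω_n ≈ 1020 rad/s

Inverting the overshoot relation: ζ = |ln 0.300|/√(π² + ln²0.300) = 0.358.
Then ω_n = 4/(ζ t_s) = 4/(0.358 × 0.0110) = 1020 rad/s.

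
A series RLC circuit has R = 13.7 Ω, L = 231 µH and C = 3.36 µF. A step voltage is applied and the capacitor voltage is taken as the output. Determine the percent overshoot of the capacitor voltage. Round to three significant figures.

For a series RLC circuit (capacitor voltage as output), ω_n = 1/√(LC) = 1/√(231 µH · 3.36 µF) = 35900 rad/s.
ζ = (R/2)·√(C/L) = (13.7/2)·√(3.36 µF/231 µH) = 0.826.
%OS = 100·exp(−πζ/√(1−ζ²)) = 0.999%.

%OS ≈ 0.999%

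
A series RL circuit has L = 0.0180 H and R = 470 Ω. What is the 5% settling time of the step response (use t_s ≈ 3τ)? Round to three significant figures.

τ = L/R = 0.0180/470 = 0.0000383 s.
t_s ≈ 3τ = 0.000115 s.

t_s ≈ 0.000115 s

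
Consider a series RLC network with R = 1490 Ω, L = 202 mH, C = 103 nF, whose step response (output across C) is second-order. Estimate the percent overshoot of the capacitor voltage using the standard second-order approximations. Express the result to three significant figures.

%OS ≈ 13.9%

For a series RLC circuit (capacitor voltage as output), ω_n = 1/√(LC) = 1/√(202 mH · 103 nF) = 6930 rad/s.
ζ = (R/2)·√(C/L) = (1490/2)·√(103 nF/202 mH) = 0.532.
%OS = 100 e^{−πζ/√(1−ζ²)} with ζ = 0.532 gives 13.9%.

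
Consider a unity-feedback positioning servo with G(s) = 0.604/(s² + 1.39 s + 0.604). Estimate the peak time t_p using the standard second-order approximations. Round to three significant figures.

ω_n = √0.604 = 0.777 rad/s; ζ = 1.39/(2·0.777) = 0.894.
The damped frequency ω_d = ω_n√(1−ζ²) = 0.348 rad/s. Then t_p = π/ω_d = 9.03 s.

t_p ≈ 9.03 s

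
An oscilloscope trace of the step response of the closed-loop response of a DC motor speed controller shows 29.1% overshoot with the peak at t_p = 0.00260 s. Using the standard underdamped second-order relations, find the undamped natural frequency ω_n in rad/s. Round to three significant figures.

ζ from %OS: ζ = |ln 0.291|/√(π²+ln²0.291) = 0.366.
t_p = π/ω_d ⇒ ω_d = 1210 rad/s; then ω_n = ω_d/√(1−ζ²) = 1300 rad/s.

ω_n ≈ 1300 rad/s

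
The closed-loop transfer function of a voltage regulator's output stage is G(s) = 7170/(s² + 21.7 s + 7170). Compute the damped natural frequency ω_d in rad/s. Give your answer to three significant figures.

ω_d ≈ 84.0 rad/s

Comparing the denominator to s² + 2ζω_n s + ω_n²: ω_n = √7170 = 84.7 rad/s, and 2ζω_n = 21.7 so ζ = 21.7/(2·84.7) = 0.128.
The damped frequency ω_d = ω_n√(1−ζ²) = 84.0 rad/s.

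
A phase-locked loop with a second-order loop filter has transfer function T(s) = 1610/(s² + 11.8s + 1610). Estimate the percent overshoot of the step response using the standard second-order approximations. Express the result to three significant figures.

%OS ≈ 62.7%

Comparing the denominator to s² + 2ζω_n s + ω_n²: ω_n = √1610 = 40.1 rad/s, and 2ζω_n = 11.8 so ζ = 11.8/(2·40.1) = 0.147.
%OS = 100 e^{−πζ/√(1−ζ²)} with ζ = 0.147 gives 62.7%.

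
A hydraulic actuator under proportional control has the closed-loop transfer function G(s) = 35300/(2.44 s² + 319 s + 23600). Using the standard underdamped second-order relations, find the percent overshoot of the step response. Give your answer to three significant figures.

Dividing through by 2.44: denominator becomes s² + 130.7 s + 9672.
So ω_n = √9672 = 98.3 rad/s and ζ = 130.7/(2·98.3) = 0.665.
%OS = 100 e^{−πζ/√(1−ζ²)} with ζ = 0.665 gives 6.11%.

%OS ≈ 6.11%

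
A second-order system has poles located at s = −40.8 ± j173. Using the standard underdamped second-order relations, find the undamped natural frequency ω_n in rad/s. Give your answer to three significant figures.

ω_n ≈ 178 rad/s

The poles are at −σ ± jω_d with σ = 40.8 and ω_d = 173, so ω_n = √(σ²+ω_d²) = 178 rad/s and ζ = σ/ω_n = 0.230.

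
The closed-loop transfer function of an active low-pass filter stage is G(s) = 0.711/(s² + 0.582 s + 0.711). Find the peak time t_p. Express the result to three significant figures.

t_p ≈ 3.97 s

Comparing the denominator to s² + 2ζω_n s + ω_n²: ω_n = √0.711 = 0.843 rad/s, and 2ζω_n = 0.582 so ζ = 0.582/(2·0.843) = 0.345.
The damped frequency ω_d = ω_n√(1−ζ²) = 0.791 rad/s. Then t_p = π/ω_d = 3.97 s.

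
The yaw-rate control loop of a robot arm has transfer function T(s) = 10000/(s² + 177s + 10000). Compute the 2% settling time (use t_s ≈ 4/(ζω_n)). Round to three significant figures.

t_s ≈ 0.0452 s

Matching coefficients with s² + 2ζω_n s + ω_n² gives ω_n² = 10000 ⇒ ω_n = 100 rad/s, and ζ = 177/(2ω_n) = 0.885.
t_s ≈ 4/(ζω_n) = 4/(0.885·100) = 0.0452 s.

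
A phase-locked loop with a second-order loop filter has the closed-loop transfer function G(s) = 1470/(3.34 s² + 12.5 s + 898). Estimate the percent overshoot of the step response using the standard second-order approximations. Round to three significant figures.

%OS ≈ 69.7%

Dividing through by 3.34: denominator becomes s² + 3.743 s + 268.9.
So ω_n = √268.9 = 16.4 rad/s and ζ = 3.743/(2·16.4) = 0.114.
Overshoot: exp(−π·0.114/√(1−0.114²)) = 0.697, i.e. 69.7%.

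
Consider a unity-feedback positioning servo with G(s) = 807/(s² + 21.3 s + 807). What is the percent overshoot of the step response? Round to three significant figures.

Comparing the denominator to s² + 2ζω_n s + ω_n²: ω_n = √807 = 28.4 rad/s, and 2ζω_n = 21.3 so ζ = 21.3/(2·28.4) = 0.375.
Overshoot: exp(−π·0.375/√(1−0.375²)) = 0.281, i.e. 28.1%.

%OS ≈ 28.1%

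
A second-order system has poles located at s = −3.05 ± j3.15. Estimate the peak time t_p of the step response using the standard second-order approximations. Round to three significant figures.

t_p ≈ 0.997 s

t_p = π/ω_d with ω_d = 3.15 (the imaginary part), so t_p = 0.997 s.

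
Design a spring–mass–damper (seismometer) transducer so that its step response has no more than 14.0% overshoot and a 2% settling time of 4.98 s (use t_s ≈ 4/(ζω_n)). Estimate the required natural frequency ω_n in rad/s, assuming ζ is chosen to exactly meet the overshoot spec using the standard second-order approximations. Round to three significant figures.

ω_n ≈ 1.51 rad/s

Inverting the overshoot relation: ζ = |ln 0.140|/√(π² + ln²0.140) = 0.531.
Then ω_n = 4/(ζ t_s) = 4/(0.531 × 4.98) = 1.51 rad/s.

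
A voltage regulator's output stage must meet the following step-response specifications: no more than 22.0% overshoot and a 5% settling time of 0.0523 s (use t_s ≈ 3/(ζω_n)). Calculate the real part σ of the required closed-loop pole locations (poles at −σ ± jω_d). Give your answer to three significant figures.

σ ≈ 57.4

The settling-time spec alone fixes σ = ζω_n = 3/t_s = 3/0.0523 = 57.4.
(Overshoot then fixes ζ = 0.434 and hence ω_d = σ·√(1−ζ²)/ζ = 119 rad/s.)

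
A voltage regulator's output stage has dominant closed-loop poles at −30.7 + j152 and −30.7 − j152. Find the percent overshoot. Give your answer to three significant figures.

%OS ≈ 53.0%

With σ = 30.7, ω_d = 152: ω_n = √(σ²+ω_d²) = 155 rad/s, ζ = σ/ω_n = 0.198.
%OS = 100 e^{−πζ/√(1−ζ²)} with ζ = 0.198 gives 53.0%.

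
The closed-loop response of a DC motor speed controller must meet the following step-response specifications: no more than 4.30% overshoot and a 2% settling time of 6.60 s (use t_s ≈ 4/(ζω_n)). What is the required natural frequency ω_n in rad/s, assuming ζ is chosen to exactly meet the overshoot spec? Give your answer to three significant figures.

From %OS = 100·exp(−πζ/√(1−ζ²)), invert to get ζ = −ln(OS)/√(π² + ln²(OS)) with OS = 0.0430.
−ln 0.0430 = 3.147, so ζ = 3.147/√(π² + 9.901) = 0.708.
Then ω_n = 4/(ζ t_s) = 4/(0.708 × 6.60) = 0.856 rad/s.

ω_n ≈ 0.856 rad/s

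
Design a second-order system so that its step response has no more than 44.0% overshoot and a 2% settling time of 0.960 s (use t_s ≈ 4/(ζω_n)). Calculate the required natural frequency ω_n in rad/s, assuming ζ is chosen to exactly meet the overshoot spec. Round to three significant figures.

ζ = −ln(OS)/√(π² + (ln OS)²). With OS = 0.440, ln OS = −0.8210 and ζ = 0.8210/3.247 = 0.253.
From t_s ≈ 4/(ζω_n): ω_n = 4/(ζ·t_s) = 4/(0.253·0.960) = 16.5 rad/s.

ω_n ≈ 16.5 rad/s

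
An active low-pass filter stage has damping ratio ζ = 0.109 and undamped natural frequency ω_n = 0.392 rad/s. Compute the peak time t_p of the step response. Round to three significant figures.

t_p ≈ 8.06 s

The damped frequency is ω_d = ω_n√(1−ζ²) = 0.392·√(1−0.0119) = 0.390 rad/s.
Peak time t_p = π/ω_d = π/0.390 = 8.06 s.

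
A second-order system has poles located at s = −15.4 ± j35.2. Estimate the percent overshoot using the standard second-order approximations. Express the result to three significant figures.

%OS ≈ 25.3%

With σ = 15.4, ω_d = 35.2: ω_n = √(σ²+ω_d²) = 38.4 rad/s, ζ = σ/ω_n = 0.401.
Overshoot: exp(−π·0.401/√(1−0.401²)) = 0.253, i.e. 25.3%.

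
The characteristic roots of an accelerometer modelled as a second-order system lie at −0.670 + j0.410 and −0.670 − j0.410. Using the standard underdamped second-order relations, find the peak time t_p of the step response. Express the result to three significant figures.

t_p ≈ 7.66 s

t_p = π/ω_d with ω_d = 0.410 (the imaginary part), so t_p = 7.66 s.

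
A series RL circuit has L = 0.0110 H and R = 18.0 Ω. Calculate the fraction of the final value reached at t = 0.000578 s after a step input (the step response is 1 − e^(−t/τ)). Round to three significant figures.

τ = L/R = 0.0110/18.0 = 0.000611 s.
y(t)/y_∞ = 1 − e^(−t/τ) = 1 − e^(−0.000578/0.000611) = 1 − e^(−0.946) = 0.612.

y/y_∞ ≈ 0.612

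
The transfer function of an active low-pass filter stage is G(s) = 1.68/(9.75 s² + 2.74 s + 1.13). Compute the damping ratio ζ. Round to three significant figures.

Dividing through by 9.75: denominator becomes s² + 0.2810 s + 0.1159.
So ω_n = √0.1159 = 0.340 rad/s and ζ = 0.2810/(2·0.340) = 0.413.

ζ ≈ 0.413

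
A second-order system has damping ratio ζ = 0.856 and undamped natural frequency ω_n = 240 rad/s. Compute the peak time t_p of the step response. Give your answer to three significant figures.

The damped frequency is ω_d = ω_n√(1−ζ²) = 240·√(1−0.733) = 124 rad/s.
Peak time t_p = π/ω_d = π/124 = 0.0253 s.

t_p ≈ 0.0253 s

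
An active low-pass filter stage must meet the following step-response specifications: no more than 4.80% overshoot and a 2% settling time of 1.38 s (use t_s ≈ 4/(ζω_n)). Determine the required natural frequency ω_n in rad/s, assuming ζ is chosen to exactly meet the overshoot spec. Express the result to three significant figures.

ω_n ≈ 4.17 rad/s

ζ = −ln(OS)/√(π² + (ln OS)²). With OS = 0.0480, ln OS = −3.037 and ζ = 3.037/4.369 = 0.695.
Then ω_n = 4/(ζ t_s) = 4/(0.695 × 1.38) = 4.17 rad/s.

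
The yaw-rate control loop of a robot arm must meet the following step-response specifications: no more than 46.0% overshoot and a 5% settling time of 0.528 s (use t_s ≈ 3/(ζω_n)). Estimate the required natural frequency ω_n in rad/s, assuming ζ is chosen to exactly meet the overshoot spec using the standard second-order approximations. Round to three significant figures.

ω_n ≈ 23.7 rad/s

From %OS = 100·exp(−πζ/√(1−ζ²)), invert to get ζ = −ln(OS)/√(π² + ln²(OS)) with OS = 0.460.
−ln 0.460 = 0.7765, so ζ = 0.7765/√(π² + 0.6030) = 0.240.
Then ω_n = 3/(ζ t_s) = 3/(0.240 × 0.528) = 23.7 rad/s.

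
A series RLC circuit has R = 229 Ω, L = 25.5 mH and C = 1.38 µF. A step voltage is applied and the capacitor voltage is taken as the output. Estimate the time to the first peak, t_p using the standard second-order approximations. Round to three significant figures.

t_p ≈ 0.00109 s

For a series RLC circuit (capacitor voltage as output), ω_n = 1/√(LC) = 1/√(25.5 mH · 1.38 µF) = 5330 rad/s.
ζ = (R/2)·√(C/L) = (229/2)·√(1.38 µF/25.5 mH) = 0.842.
ω_d = ω_n√(1−ζ²) = 2870 rad/s. t_p = π/ω_d = 0.00109 s.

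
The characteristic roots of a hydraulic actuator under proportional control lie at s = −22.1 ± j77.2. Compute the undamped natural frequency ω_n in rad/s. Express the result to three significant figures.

ω_n ≈ 80.3 rad/s

With σ = 22.1, ω_d = 77.2: ω_n = √(σ²+ω_d²) = 80.3 rad/s, ζ = σ/ω_n = 0.275.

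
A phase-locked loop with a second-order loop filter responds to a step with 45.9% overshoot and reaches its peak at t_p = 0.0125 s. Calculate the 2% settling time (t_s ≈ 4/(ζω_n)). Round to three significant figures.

t_s ≈ 0.0642 s

The overshoot fixes ζ = −ln(OS)/√(π²+ln²(OS)) = 0.241.
From t_p = π/ω_d, ω_d = π/0.0125 = 251 rad/s, so ω_n = ω_d/√(1−ζ²) = 259 rad/s.
t_s ≈ 4/(ζω_n) = 4/(0.241·259) = 0.0642 s.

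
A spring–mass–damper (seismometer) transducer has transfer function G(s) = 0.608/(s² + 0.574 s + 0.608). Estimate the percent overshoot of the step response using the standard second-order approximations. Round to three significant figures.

Matching coefficients with s² + 2ζω_n s + ω_n² gives ω_n² = 0.608 ⇒ ω_n = 0.780 rad/s, and ζ = 0.574/(2ω_n) = 0.368.
Overshoot: exp(−π·0.368/√(1−0.368²)) = 0.288, i.e. 28.8%.

%OS ≈ 28.8%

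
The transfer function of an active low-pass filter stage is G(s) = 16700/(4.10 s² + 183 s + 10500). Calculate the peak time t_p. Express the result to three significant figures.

Dividing through by 4.10: denominator becomes s² + 44.63 s + 2561.
So ω_n = √2561 = 50.6 rad/s and ζ = 44.63/(2·50.6) = 0.441.
ω_d = ω_n√(1−ζ²) = 45.4 rad/s. t_p = π/ω_d = 0.0692 s.

t_p ≈ 0.0692 s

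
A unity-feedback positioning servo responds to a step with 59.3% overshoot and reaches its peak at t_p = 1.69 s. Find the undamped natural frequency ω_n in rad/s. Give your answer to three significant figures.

From the overshoot, ζ = −ln(OS)/√(π²+ln²(OS)) = 0.164.
From t_p = π/ω_d, ω_d = π/1.69 = 1.86 rad/s, so ω_n = ω_d/√(1−ζ²) = 1.88 rad/s.

ω_n ≈ 1.88 rad/s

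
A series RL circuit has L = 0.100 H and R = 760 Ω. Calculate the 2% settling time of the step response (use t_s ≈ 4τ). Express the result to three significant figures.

τ = L/R = 0.100/760 = 0.000132 s.
t_s ≈ 4τ = 0.000526 s.

t_s ≈ 0.000526 s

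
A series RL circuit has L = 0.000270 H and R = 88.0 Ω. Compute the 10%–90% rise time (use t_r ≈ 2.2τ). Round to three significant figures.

t_r ≈ 0.00000675 s

τ = L/R = 0.000270/88.0 = 0.00000307 s.
t_r ≈ 2.2τ = 0.00000675 s.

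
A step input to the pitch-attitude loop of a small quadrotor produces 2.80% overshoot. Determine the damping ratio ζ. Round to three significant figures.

Inverting the overshoot relation: ζ = |ln 0.0280|/√(π² + ln²0.0280) = 0.751.

ζ ≈ 0.751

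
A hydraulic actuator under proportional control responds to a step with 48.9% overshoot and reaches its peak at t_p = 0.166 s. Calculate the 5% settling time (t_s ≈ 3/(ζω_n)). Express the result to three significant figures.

The overshoot fixes ζ = −ln(OS)/√(π²+ln²(OS)) = 0.222.
From t_p = π/ω_d, ω_d = π/0.166 = 18.9 rad/s, so ω_n = ω_d/√(1−ζ²) = 19.4 rad/s.
t_s ≈ 3/(ζω_n) = 3/(0.222·19.4) = 0.696 s.

t_s ≈ 0.696 s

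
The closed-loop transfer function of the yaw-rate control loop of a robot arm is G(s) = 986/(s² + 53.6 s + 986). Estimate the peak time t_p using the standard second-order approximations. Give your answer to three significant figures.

Comparing the denominator to s² + 2ζω_n s + ω_n²: ω_n = √986 = 31.4 rad/s, and 2ζω_n = 53.6 so ζ = 53.6/(2·31.4) = 0.853.
ω_d = ω_n√(1−ζ²) = 16.4 rad/s. Then t_p = π/ω_d = 0.192 s.

t_p ≈ 0.192 s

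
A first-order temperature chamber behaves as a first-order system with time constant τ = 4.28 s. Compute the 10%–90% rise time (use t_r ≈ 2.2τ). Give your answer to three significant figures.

t_r ≈ 2.2τ = 9.42 s.

t_r ≈ 9.42 s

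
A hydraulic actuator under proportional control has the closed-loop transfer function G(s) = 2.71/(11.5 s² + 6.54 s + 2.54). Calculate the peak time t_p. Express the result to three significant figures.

Dividing through by 11.5: denominator becomes s² + 0.5687 s + 0.2209.
So ω_n = √0.2209 = 0.470 rad/s and ζ = 0.5687/(2·0.470) = 0.605.
The damped frequency ω_d = ω_n√(1−ζ²) = 0.374 rad/s. t_p = π/ω_d = 8.40 s.

t_p ≈ 8.40 s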